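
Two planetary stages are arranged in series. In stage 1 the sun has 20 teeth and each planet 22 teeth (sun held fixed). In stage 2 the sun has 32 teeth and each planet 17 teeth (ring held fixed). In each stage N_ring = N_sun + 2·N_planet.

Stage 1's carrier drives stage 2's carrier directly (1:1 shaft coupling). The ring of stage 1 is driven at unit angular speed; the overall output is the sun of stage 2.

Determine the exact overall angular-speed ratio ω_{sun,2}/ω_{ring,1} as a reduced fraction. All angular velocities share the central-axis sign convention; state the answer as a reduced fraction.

7/3

Stage 1: N_ring = 20 + 2·22 = 64
Stage 1: 20(ω_s−ω_c) = −64(ω_r−ω_c),  ω_s=0, ω_r=1
Stage 1: 20(0−ω_c) = −64(1−ω_c)  ⇒  84ω_c = 64  ⇒  ω_c = 16/21
  ⇒ ω_c¹/ω_r¹ = 16/21
Stage 2: N_ring = 32 + 2·17 = 66
Stage 2: 32(ω_s−ω_c) = −66(ω_r−ω_c),  ω_r=0, ω_c=1
Stage 2: ω_s = 1 − (66/32)(0−1) = 49/16
  ⇒ ω_s²/ω_c² = 49/16
Coupling ω_c² = ω_c¹ ⇒ overall = 16/21 × 49/16 = 7/3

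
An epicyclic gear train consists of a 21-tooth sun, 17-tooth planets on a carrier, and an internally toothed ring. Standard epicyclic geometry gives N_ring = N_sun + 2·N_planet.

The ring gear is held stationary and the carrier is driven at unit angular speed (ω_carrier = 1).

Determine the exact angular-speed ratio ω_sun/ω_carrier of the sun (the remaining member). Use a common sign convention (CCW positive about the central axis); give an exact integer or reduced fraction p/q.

76/21

N_ring = 21 + 2·17 = 55
21(ω_s−ω_c) = −55(ω_r−ω_c),  ω_r=0, ω_c=1
ω_s = 1 − (55/21)(0−1) = 76/21
ω_s/ω_c = 76/21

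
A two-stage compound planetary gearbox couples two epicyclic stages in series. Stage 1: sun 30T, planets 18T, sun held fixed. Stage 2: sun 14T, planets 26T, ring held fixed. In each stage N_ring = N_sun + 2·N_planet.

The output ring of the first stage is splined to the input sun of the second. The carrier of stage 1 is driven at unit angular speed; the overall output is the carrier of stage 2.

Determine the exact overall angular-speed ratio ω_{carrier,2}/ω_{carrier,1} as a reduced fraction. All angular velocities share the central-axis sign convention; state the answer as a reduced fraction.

Stage 1: N_ring = 30 + 2·18 = 66
Stage 1: 30(ω_s−ω_c) = −66(ω_r−ω_c),  ω_s=0, ω_c=1
Stage 1: ω_r = 1 − (30/66)(0−1) = 16/11
  ⇒ ω_r¹/ω_c¹ = 16/11
Stage 2: N_ring = 14 + 2·26 = 66
Stage 2: 14(ω_s−ω_c) = −66(ω_r−ω_c),  ω_r=0, ω_s=1
Stage 2: 14(1−ω_c) = −66(0−ω_c)  ⇒  80ω_c = 14  ⇒  ω_c = 7/40
  ⇒ ω_c²/ω_s² = 7/40
Coupling ω_s² = ω_r¹ ⇒ overall = 16/11 × 7/40 = 14/55

14/55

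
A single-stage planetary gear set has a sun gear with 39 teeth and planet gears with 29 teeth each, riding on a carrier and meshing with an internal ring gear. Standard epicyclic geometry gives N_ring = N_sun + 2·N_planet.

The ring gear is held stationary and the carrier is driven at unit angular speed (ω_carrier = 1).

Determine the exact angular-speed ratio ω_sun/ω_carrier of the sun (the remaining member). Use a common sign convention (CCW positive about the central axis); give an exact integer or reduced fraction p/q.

N_ring = 39 + 2·29 = 97
39(ω_s−ω_c) = −97(ω_r−ω_c),  ω_r=0, ω_c=1
ω_s = 1 − (97/39)(0−1) = 136/39
ω_s/ω_c = 136/39

136/39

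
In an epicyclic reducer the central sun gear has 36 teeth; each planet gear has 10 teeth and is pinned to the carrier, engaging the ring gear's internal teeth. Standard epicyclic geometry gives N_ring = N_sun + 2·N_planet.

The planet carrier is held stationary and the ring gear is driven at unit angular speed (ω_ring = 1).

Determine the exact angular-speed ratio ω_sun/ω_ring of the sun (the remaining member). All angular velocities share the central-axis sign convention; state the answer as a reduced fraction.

-14/9

N_ring = 36 + 2·10 = 56
36(ω_s−ω_c) = −56(ω_r−ω_c),  ω_c=0, ω_r=1
ω_s = 0 − (56/36)(1−0) = -14/9
ω_s/ω_r = -14/9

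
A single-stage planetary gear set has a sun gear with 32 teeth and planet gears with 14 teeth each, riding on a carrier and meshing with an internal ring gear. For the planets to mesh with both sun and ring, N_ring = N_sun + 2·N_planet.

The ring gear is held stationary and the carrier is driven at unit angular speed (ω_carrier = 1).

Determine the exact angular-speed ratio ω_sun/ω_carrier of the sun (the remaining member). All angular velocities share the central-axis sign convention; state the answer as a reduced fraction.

23/8

N_ring = 32 + 2·14 = 60
32(ω_s−ω_c) = −60(ω_r−ω_c),  ω_r=0, ω_c=1
ω_s = 1 − (60/32)(0−1) = 23/8
ω_s/ω_c = 23/8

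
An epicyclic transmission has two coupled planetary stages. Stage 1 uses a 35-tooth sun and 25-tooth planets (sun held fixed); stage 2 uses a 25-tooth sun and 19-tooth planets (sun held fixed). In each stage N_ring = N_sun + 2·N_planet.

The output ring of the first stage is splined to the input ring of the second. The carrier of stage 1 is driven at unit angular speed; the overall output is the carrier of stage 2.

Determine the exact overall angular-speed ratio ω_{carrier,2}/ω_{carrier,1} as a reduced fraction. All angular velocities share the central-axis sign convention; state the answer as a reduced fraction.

189/187

Stage 1: N_ring = 35 + 2·25 = 85
Stage 1: 35(ω_s−ω_c) = −85(ω_r−ω_c),  ω_s=0, ω_c=1
Stage 1: ω_r = 1 − (35/85)(0−1) = 24/17
  ⇒ ω_r¹/ω_c¹ = 24/17
Stage 2: N_ring = 25 + 2·19 = 63
Stage 2: 25(ω_s−ω_c) = −63(ω_r−ω_c),  ω_s=0, ω_r=1
Stage 2: 25(0−ω_c) = −63(1−ω_c)  ⇒  88ω_c = 63  ⇒  ω_c = 63/88
  ⇒ ω_c²/ω_r² = 63/88
Coupling ω_r² = ω_r¹ ⇒ overall = 24/17 × 63/88 = 189/187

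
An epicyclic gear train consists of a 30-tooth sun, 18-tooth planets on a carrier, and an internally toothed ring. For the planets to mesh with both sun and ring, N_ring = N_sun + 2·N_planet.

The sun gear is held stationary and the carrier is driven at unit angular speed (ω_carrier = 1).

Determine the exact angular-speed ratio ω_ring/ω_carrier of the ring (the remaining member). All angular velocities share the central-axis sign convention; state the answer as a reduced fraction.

N_ring = 30 + 2·18 = 66
30(ω_s−ω_c) = −66(ω_r−ω_c),  ω_s=0, ω_c=1
ω_r = 1 − (30/66)(0−1) = 16/11
ω_r/ω_c = 16/11

16/11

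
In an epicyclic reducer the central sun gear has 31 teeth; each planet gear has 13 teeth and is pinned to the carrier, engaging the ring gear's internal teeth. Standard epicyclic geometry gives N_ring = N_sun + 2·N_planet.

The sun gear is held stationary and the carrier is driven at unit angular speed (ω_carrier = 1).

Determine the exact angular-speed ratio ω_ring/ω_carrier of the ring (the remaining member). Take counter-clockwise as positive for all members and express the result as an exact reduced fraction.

88/57

N_ring = 31 + 2·13 = 57
31(ω_s−ω_c) = −57(ω_r−ω_c),  ω_s=0, ω_c=1
ω_r = 1 − (31/57)(0−1) = 88/57
ω_r/ω_c = 88/57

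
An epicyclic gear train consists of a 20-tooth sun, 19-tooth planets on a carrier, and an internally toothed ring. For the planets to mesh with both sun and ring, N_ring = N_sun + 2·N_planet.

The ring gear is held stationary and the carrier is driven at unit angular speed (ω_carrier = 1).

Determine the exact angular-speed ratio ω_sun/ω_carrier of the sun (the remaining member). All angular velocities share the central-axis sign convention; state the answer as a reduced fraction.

N_ring = 20 + 2·19 = 58
20(ω_s−ω_c) = −58(ω_r−ω_c),  ω_r=0, ω_c=1
ω_s = 1 − (58/20)(0−1) = 39/10
ω_s/ω_c = 39/10

39/10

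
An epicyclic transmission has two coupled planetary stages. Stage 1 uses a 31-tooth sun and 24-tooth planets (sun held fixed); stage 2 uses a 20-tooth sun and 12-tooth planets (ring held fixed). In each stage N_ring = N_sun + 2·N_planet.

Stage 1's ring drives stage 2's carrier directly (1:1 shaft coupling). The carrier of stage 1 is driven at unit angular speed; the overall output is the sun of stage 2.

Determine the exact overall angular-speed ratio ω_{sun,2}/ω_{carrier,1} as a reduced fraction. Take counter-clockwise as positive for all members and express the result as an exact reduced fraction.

352/79

Stage 1: N_ring = 31 + 2·24 = 79
Stage 1: 31(ω_s−ω_c) = −79(ω_r−ω_c),  ω_s=0, ω_c=1
Stage 1: ω_r = 1 − (31/79)(0−1) = 110/79
  ⇒ ω_r¹/ω_c¹ = 110/79
Stage 2: N_ring = 20 + 2·12 = 44
Stage 2: 20(ω_s−ω_c) = −44(ω_r−ω_c),  ω_r=0, ω_c=1
Stage 2: ω_s = 1 − (44/20)(0−1) = 16/5
  ⇒ ω_s²/ω_c² = 16/5
Coupling ω_c² = ω_r¹ ⇒ overall = 110/79 × 16/5 = 352/79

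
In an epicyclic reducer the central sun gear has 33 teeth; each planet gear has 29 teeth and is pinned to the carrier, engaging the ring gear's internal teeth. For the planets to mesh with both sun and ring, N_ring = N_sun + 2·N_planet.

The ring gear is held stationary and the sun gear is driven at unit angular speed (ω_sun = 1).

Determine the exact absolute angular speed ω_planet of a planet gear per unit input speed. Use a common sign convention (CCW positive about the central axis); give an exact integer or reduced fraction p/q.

-33/58

N_ring = 33 + 2·29 = 91
33(ω_s−ω_c) = −91(ω_r−ω_c),  ω_r=0, ω_s=1
33(1−ω_c) = −91(0−ω_c)  ⇒  124ω_c = 33  ⇒  ω_c = 33/124
sun–planet: 33·(1−33/124) = −29·(ω_p−ω_c)  ⇒  ω_p−ω_c = −(33/29)·(91/124) = -3003/3596
ω_p = 33/124 − 3003/3596 = -33/58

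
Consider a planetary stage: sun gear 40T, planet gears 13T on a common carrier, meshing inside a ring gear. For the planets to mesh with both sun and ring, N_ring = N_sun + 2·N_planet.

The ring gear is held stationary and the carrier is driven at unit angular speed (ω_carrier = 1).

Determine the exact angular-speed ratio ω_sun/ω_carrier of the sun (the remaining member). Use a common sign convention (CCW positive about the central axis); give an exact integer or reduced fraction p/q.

N_ring = 40 + 2·13 = 66
40(ω_s−ω_c) = −66(ω_r−ω_c),  ω_r=0, ω_c=1
ω_s = 1 − (66/40)(0−1) = 53/20
ω_s/ω_c = 53/20

53/20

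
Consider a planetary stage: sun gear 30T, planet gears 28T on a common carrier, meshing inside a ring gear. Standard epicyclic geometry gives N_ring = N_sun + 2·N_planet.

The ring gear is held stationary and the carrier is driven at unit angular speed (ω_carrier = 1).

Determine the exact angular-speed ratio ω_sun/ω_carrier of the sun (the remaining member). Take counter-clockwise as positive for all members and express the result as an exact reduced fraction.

58/15

N_ring = 30 + 2·28 = 86
30(ω_s−ω_c) = −86(ω_r−ω_c),  ω_r=0, ω_c=1
ω_s = 1 − (86/30)(0−1) = 58/15
ω_s/ω_c = 58/15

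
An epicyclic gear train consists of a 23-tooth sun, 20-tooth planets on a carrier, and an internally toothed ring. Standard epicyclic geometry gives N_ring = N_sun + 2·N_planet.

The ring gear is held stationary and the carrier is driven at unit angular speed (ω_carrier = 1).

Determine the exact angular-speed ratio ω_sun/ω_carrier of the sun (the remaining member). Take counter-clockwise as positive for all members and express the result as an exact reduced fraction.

86/23

N_ring = 23 + 2·20 = 63
23(ω_s−ω_c) = −63(ω_r−ω_c),  ω_r=0, ω_c=1
ω_s = 1 − (63/23)(0−1) = 86/23
ω_s/ω_c = 86/23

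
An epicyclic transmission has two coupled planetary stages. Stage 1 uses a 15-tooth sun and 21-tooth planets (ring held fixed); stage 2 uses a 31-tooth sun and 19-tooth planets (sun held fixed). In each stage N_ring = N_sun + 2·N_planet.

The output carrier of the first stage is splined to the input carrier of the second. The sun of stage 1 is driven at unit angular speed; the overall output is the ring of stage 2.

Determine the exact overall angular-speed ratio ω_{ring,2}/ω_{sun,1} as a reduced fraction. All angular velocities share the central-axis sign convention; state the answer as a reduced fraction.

Stage 1: N_ring = 15 + 2·21 = 57
Stage 1: 15(ω_s−ω_c) = −57(ω_r−ω_c),  ω_r=0, ω_s=1
Stage 1: 15(1−ω_c) = −57(0−ω_c)  ⇒  72ω_c = 15  ⇒  ω_c = 5/24
  ⇒ ω_c¹/ω_s¹ = 5/24
Stage 2: N_ring = 31 + 2·19 = 69
Stage 2: 31(ω_s−ω_c) = −69(ω_r−ω_c),  ω_s=0, ω_c=1
Stage 2: ω_r = 1 − (31/69)(0−1) = 100/69
  ⇒ ω_r²/ω_c² = 100/69
Coupling ω_c² = ω_c¹ ⇒ overall = 5/24 × 100/69 = 125/414

125/414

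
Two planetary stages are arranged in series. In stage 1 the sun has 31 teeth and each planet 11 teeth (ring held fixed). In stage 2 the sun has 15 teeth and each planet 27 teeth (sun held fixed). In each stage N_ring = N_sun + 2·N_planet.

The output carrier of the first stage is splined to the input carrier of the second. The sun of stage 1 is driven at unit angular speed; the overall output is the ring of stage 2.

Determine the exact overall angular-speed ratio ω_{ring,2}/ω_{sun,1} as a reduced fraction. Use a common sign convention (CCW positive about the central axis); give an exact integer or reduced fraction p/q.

31/69

Stage 1: N_ring = 31 + 2·11 = 53
Stage 1: 31(ω_s−ω_c) = −53(ω_r−ω_c),  ω_r=0, ω_s=1
Stage 1: 31(1−ω_c) = −53(0−ω_c)  ⇒  84ω_c = 31  ⇒  ω_c = 31/84
  ⇒ ω_c¹/ω_s¹ = 31/84
Stage 2: N_ring = 15 + 2·27 = 69
Stage 2: 15(ω_s−ω_c) = −69(ω_r−ω_c),  ω_s=0, ω_c=1
Stage 2: ω_r = 1 − (15/69)(0−1) = 28/23
  ⇒ ω_r²/ω_c² = 28/23
Coupling ω_c² = ω_c¹ ⇒ overall = 31/84 × 28/23 = 31/69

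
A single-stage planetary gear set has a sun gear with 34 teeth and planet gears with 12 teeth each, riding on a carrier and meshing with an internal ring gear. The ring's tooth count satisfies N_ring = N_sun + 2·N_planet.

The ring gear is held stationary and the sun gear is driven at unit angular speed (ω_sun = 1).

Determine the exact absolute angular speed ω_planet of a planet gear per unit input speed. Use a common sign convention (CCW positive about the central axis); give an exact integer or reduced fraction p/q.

N_ring = 34 + 2·12 = 58
34(ω_s−ω_c) = −58(ω_r−ω_c),  ω_r=0, ω_s=1
34(1−ω_c) = −58(0−ω_c)  ⇒  92ω_c = 34  ⇒  ω_c = 17/46
sun–planet: 34·(1−17/46) = −12·(ω_p−ω_c)  ⇒  ω_p−ω_c = −(34/12)·(29/46) = -493/276
ω_p = 17/46 − 493/276 = -17/12

-17/12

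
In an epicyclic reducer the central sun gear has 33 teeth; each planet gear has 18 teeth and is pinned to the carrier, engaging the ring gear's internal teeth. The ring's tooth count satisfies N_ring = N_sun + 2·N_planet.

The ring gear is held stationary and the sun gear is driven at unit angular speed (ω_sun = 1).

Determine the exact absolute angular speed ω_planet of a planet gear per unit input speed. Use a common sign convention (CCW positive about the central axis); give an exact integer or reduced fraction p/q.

N_ring = 33 + 2·18 = 69
33(ω_s−ω_c) = −69(ω_r−ω_c),  ω_r=0, ω_s=1
33(1−ω_c) = −69(0−ω_c)  ⇒  102ω_c = 33  ⇒  ω_c = 11/34
sun–planet: 33·(1−11/34) = −18·(ω_p−ω_c)  ⇒  ω_p−ω_c = −(33/18)·(23/34) = -253/204
ω_p = 11/34 − 253/204 = -11/12

-11/12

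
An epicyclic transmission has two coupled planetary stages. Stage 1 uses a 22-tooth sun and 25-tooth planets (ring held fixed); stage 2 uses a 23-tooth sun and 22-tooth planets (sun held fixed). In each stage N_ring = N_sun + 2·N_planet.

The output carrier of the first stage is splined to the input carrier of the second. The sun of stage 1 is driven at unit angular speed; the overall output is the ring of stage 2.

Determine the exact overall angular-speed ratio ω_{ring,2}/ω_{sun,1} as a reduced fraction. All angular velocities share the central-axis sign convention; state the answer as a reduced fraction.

990/3149

Stage 1: N_ring = 22 + 2·25 = 72
Stage 1: 22(ω_s−ω_c) = −72(ω_r−ω_c),  ω_r=0, ω_s=1
Stage 1: 22(1−ω_c) = −72(0−ω_c)  ⇒  94ω_c = 22  ⇒  ω_c = 11/47
  ⇒ ω_c¹/ω_s¹ = 11/47
Stage 2: N_ring = 23 + 2·22 = 67
Stage 2: 23(ω_s−ω_c) = −67(ω_r−ω_c),  ω_s=0, ω_c=1
Stage 2: ω_r = 1 − (23/67)(0−1) = 90/67
  ⇒ ω_r²/ω_c² = 90/67
Coupling ω_c² = ω_c¹ ⇒ overall = 11/47 × 90/67 = 990/3149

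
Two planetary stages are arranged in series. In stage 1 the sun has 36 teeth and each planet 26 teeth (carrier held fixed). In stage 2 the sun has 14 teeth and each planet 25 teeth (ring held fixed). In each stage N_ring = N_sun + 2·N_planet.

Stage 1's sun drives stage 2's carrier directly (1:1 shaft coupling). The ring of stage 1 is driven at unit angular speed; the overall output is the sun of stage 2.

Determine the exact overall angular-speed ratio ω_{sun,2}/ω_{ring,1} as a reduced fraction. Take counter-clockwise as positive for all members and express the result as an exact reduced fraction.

Stage 1: N_ring = 36 + 2·26 = 88
Stage 1: 36(ω_s−ω_c) = −88(ω_r−ω_c),  ω_c=0, ω_r=1
Stage 1: ω_s = 0 − (88/36)(1−0) = -22/9
  ⇒ ω_s¹/ω_r¹ = -22/9
Stage 2: N_ring = 14 + 2·25 = 64
Stage 2: 14(ω_s−ω_c) = −64(ω_r−ω_c),  ω_r=0, ω_c=1
Stage 2: ω_s = 1 − (64/14)(0−1) = 39/7
  ⇒ ω_s²/ω_c² = 39/7
Coupling ω_c² = ω_s¹ ⇒ overall = -22/9 × 39/7 = -286/21

-286/21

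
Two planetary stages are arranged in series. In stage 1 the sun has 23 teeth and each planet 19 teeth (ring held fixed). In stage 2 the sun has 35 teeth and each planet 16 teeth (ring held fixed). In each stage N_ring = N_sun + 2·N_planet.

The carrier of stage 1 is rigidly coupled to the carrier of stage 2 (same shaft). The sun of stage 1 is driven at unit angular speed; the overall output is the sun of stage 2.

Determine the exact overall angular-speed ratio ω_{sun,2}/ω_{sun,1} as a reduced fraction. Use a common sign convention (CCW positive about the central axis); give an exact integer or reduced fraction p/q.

Stage 1: N_ring = 23 + 2·19 = 61
Stage 1: 23(ω_s−ω_c) = −61(ω_r−ω_c),  ω_r=0, ω_s=1
Stage 1: 23(1−ω_c) = −61(0−ω_c)  ⇒  84ω_c = 23  ⇒  ω_c = 23/84
  ⇒ ω_c¹/ω_s¹ = 23/84
Stage 2: N_ring = 35 + 2·16 = 67
Stage 2: 35(ω_s−ω_c) = −67(ω_r−ω_c),  ω_r=0, ω_c=1
Stage 2: ω_s = 1 − (67/35)(0−1) = 102/35
  ⇒ ω_s²/ω_c² = 102/35
Coupling ω_c² = ω_c¹ ⇒ overall = 23/84 × 102/35 = 391/490

391/490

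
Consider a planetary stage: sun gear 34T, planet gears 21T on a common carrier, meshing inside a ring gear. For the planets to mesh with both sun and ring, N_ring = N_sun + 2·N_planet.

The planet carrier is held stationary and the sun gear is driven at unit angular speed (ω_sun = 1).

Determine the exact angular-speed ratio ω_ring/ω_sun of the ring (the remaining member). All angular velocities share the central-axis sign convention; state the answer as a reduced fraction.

N_ring = 34 + 2·21 = 76
34(ω_s−ω_c) = −76(ω_r−ω_c),  ω_c=0, ω_s=1
ω_r = 0 − (34/76)(1−0) = -17/38
ω_r/ω_s = -17/38

-17/38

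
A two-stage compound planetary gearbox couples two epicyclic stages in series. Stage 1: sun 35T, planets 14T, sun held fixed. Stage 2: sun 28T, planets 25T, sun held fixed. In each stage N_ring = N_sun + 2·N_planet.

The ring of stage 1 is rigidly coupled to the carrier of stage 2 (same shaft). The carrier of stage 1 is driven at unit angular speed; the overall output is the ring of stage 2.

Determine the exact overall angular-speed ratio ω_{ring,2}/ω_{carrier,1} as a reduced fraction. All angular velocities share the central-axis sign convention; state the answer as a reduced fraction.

742/351

Stage 1: N_ring = 35 + 2·14 = 63
Stage 1: 35(ω_s−ω_c) = −63(ω_r−ω_c),  ω_s=0, ω_c=1
Stage 1: ω_r = 1 − (35/63)(0−1) = 14/9
  ⇒ ω_r¹/ω_c¹ = 14/9
Stage 2: N_ring = 28 + 2·25 = 78
Stage 2: 28(ω_s−ω_c) = −78(ω_r−ω_c),  ω_s=0, ω_c=1
Stage 2: ω_r = 1 − (28/78)(0−1) = 53/39
  ⇒ ω_r²/ω_c² = 53/39
Coupling ω_c² = ω_r¹ ⇒ overall = 14/9 × 53/39 = 742/351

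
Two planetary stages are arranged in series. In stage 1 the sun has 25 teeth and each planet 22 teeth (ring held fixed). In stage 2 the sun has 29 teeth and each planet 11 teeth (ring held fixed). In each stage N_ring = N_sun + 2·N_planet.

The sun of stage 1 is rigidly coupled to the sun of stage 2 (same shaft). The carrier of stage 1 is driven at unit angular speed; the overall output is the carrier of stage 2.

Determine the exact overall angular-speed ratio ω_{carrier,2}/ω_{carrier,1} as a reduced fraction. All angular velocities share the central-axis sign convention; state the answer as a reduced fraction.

Stage 1: N_ring = 25 + 2·22 = 69
Stage 1: 25(ω_s−ω_c) = −69(ω_r−ω_c),  ω_r=0, ω_c=1
Stage 1: ω_s = 1 − (69/25)(0−1) = 94/25
  ⇒ ω_s¹/ω_c¹ = 94/25
Stage 2: N_ring = 29 + 2·11 = 51
Stage 2: 29(ω_s−ω_c) = −51(ω_r−ω_c),  ω_r=0, ω_s=1
Stage 2: 29(1−ω_c) = −51(0−ω_c)  ⇒  80ω_c = 29  ⇒  ω_c = 29/80
  ⇒ ω_c²/ω_s² = 29/80
Coupling ω_s² = ω_s¹ ⇒ overall = 94/25 × 29/80 = 1363/1000

1363/1000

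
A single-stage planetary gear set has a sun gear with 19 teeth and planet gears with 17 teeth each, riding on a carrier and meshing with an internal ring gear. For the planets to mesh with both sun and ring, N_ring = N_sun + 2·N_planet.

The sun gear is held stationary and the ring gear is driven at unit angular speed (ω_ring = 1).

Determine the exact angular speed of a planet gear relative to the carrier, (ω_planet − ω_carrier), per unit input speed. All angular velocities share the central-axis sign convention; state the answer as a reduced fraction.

N_ring = 19 + 2·17 = 53
19(ω_s−ω_c) = −53(ω_r−ω_c),  ω_s=0, ω_r=1
19(0−ω_c) = −53(1−ω_c)  ⇒  72ω_c = 53  ⇒  ω_c = 53/72
sun–planet: 19·(0−53/72) = −17·(ω_p−ω_c)  ⇒  ω_p−ω_c = −(19/17)·(-53/72) = 1007/1224

1007/1224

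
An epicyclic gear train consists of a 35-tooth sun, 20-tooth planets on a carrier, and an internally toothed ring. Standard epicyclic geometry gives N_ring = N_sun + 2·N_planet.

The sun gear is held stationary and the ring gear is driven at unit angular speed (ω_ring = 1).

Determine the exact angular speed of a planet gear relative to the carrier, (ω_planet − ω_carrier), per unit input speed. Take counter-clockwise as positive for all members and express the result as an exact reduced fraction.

N_ring = 35 + 2·20 = 75
35(ω_s−ω_c) = −75(ω_r−ω_c),  ω_s=0, ω_r=1
35(0−ω_c) = −75(1−ω_c)  ⇒  110ω_c = 75  ⇒  ω_c = 15/22
sun–planet: 35·(0−15/22) = −20·(ω_p−ω_c)  ⇒  ω_p−ω_c = −(35/20)·(-15/22) = 105/88

105/88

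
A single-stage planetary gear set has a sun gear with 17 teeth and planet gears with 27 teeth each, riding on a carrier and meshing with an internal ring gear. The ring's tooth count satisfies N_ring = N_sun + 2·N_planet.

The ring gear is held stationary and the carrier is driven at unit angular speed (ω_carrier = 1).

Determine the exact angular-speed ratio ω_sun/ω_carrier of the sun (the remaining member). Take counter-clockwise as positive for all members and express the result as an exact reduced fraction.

88/17

N_ring = 17 + 2·27 = 71
17(ω_s−ω_c) = −71(ω_r−ω_c),  ω_r=0, ω_c=1
ω_s = 1 − (71/17)(0−1) = 88/17
ω_s/ω_c = 88/17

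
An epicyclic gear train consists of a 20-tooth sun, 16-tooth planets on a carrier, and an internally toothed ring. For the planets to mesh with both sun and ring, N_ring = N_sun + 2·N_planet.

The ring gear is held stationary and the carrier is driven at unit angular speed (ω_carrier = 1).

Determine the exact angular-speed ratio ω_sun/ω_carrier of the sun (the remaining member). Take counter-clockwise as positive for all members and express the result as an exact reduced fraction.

18/5

N_ring = 20 + 2·16 = 52
20(ω_s−ω_c) = −52(ω_r−ω_c),  ω_r=0, ω_c=1
ω_s = 1 − (52/20)(0−1) = 18/5
ω_s/ω_c = 18/5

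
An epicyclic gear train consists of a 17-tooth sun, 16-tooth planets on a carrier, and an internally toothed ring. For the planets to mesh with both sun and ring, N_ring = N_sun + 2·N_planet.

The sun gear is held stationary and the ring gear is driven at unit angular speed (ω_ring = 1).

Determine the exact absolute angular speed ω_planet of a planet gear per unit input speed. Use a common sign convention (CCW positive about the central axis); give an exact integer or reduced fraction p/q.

N_ring = 17 + 2·16 = 49
17(ω_s−ω_c) = −49(ω_r−ω_c),  ω_s=0, ω_r=1
17(0−ω_c) = −49(1−ω_c)  ⇒  66ω_c = 49  ⇒  ω_c = 49/66
sun–planet: 17·(0−49/66) = −16·(ω_p−ω_c)  ⇒  ω_p−ω_c = −(17/16)·(-49/66) = 833/1056
ω_p = 49/66 + 833/1056 = 49/32

49/32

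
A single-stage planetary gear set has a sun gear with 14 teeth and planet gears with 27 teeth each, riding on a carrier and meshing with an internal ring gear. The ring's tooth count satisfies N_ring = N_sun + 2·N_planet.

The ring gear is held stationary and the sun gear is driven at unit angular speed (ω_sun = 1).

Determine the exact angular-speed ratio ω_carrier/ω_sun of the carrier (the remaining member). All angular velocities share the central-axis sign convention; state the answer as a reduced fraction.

N_ring = 14 + 2·27 = 68
14(ω_s−ω_c) = −68(ω_r−ω_c),  ω_r=0, ω_s=1
14(1−ω_c) = −68(0−ω_c)  ⇒  82ω_c = 14  ⇒  ω_c = 7/41
ω_c/ω_s = 7/41

7/41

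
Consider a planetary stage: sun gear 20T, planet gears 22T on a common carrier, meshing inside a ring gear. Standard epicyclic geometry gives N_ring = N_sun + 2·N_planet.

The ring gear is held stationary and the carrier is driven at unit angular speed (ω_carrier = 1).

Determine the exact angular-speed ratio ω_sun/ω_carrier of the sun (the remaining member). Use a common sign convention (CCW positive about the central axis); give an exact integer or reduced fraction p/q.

21/5

N_ring = 20 + 2·22 = 64
20(ω_s−ω_c) = −64(ω_r−ω_c),  ω_r=0, ω_c=1
ω_s = 1 − (64/20)(0−1) = 21/5
ω_s/ω_c = 21/5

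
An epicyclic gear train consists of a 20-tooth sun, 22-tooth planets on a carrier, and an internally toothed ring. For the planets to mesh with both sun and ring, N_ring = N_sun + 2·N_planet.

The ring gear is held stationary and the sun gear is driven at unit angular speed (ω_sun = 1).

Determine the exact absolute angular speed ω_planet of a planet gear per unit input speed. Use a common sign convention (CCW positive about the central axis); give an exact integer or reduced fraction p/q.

-5/11

N_ring = 20 + 2·22 = 64
20(ω_s−ω_c) = −64(ω_r−ω_c),  ω_r=0, ω_s=1
20(1−ω_c) = −64(0−ω_c)  ⇒  84ω_c = 20  ⇒  ω_c = 5/21
sun–planet: 20·(1−5/21) = −22·(ω_p−ω_c)  ⇒  ω_p−ω_c = −(20/22)·(16/21) = -160/231
ω_p = 5/21 − 160/231 = -5/11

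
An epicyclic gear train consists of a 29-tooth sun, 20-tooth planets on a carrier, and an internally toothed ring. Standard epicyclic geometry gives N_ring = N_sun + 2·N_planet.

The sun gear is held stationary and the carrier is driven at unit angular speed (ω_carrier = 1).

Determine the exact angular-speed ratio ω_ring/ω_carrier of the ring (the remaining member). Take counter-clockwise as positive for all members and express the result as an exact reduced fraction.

98/69

N_ring = 29 + 2·20 = 69
29(ω_s−ω_c) = −69(ω_r−ω_c),  ω_s=0, ω_c=1
ω_r = 1 − (29/69)(0−1) = 98/69
ω_r/ω_c = 98/69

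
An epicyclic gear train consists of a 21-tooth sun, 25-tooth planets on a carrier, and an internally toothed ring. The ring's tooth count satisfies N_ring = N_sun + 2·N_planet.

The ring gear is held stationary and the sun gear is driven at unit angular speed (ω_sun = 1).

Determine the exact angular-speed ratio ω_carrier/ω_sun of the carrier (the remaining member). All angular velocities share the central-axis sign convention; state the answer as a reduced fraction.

21/92

N_ring = 21 + 2·25 = 71
21(ω_s−ω_c) = −71(ω_r−ω_c),  ω_r=0, ω_s=1
21(1−ω_c) = −71(0−ω_c)  ⇒  92ω_c = 21  ⇒  ω_c = 21/92
ω_c/ω_s = 21/92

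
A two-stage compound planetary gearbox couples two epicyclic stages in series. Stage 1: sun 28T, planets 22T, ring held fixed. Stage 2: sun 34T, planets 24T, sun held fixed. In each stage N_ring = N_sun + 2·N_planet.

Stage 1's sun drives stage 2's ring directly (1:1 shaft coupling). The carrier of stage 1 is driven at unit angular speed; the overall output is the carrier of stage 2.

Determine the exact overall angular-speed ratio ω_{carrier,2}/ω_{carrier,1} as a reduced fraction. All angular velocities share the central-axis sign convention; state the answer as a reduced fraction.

1025/406

Stage 1: N_ring = 28 + 2·22 = 72
Stage 1: 28(ω_s−ω_c) = −72(ω_r−ω_c),  ω_r=0, ω_c=1
Stage 1: ω_s = 1 − (72/28)(0−1) = 25/7
  ⇒ ω_s¹/ω_c¹ = 25/7
Stage 2: N_ring = 34 + 2·24 = 82
Stage 2: 34(ω_s−ω_c) = −82(ω_r−ω_c),  ω_s=0, ω_r=1
Stage 2: 34(0−ω_c) = −82(1−ω_c)  ⇒  116ω_c = 82  ⇒  ω_c = 41/58
  ⇒ ω_c²/ω_r² = 41/58
Coupling ω_r² = ω_s¹ ⇒ overall = 25/7 × 41/58 = 1025/406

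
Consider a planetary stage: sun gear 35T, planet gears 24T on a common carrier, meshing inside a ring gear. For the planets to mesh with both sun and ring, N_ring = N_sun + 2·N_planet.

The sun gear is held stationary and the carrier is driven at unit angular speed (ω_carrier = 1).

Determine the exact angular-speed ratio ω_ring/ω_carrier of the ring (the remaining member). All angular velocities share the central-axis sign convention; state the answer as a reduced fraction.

N_ring = 35 + 2·24 = 83
35(ω_s−ω_c) = −83(ω_r−ω_c),  ω_s=0, ω_c=1
ω_r = 1 − (35/83)(0−1) = 118/83
ω_r/ω_c = 118/83

118/83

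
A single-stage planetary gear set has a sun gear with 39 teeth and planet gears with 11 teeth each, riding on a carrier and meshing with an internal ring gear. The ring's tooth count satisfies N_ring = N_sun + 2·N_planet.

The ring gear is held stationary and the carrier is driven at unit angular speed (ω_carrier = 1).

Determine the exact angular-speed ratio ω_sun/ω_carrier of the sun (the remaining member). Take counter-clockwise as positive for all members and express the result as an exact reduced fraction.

N_ring = 39 + 2·11 = 61
39(ω_s−ω_c) = −61(ω_r−ω_c),  ω_r=0, ω_c=1
ω_s = 1 − (61/39)(0−1) = 100/39
ω_s/ω_c = 100/39

100/39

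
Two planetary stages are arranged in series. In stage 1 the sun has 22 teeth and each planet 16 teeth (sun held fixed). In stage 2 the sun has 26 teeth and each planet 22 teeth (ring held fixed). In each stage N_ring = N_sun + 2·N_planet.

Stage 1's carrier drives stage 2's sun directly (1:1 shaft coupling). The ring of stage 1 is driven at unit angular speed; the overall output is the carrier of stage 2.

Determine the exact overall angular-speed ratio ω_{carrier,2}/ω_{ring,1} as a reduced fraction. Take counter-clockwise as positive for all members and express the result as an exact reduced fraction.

117/608

Stage 1: N_ring = 22 + 2·16 = 54
Stage 1: 22(ω_s−ω_c) = −54(ω_r−ω_c),  ω_s=0, ω_r=1
Stage 1: 22(0−ω_c) = −54(1−ω_c)  ⇒  76ω_c = 54  ⇒  ω_c = 27/38
  ⇒ ω_c¹/ω_r¹ = 27/38
Stage 2: N_ring = 26 + 2·22 = 70
Stage 2: 26(ω_s−ω_c) = −70(ω_r−ω_c),  ω_r=0, ω_s=1
Stage 2: 26(1−ω_c) = −70(0−ω_c)  ⇒  96ω_c = 26  ⇒  ω_c = 13/48
  ⇒ ω_c²/ω_s² = 13/48
Coupling ω_s² = ω_c¹ ⇒ overall = 27/38 × 13/48 = 117/608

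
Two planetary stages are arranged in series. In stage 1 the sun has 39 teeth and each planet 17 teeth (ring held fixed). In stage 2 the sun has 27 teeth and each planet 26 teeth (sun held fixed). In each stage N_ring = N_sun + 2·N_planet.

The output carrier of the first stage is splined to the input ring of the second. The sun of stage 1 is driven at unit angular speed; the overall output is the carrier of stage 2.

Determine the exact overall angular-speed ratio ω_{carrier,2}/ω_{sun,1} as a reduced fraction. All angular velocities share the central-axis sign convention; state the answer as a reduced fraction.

3081/11872

Stage 1: N_ring = 39 + 2·17 = 73
Stage 1: 39(ω_s−ω_c) = −73(ω_r−ω_c),  ω_r=0, ω_s=1
Stage 1: 39(1−ω_c) = −73(0−ω_c)  ⇒  112ω_c = 39  ⇒  ω_c = 39/112
  ⇒ ω_c¹/ω_s¹ = 39/112
Stage 2: N_ring = 27 + 2·26 = 79
Stage 2: 27(ω_s−ω_c) = −79(ω_r−ω_c),  ω_s=0, ω_r=1
Stage 2: 27(0−ω_c) = −79(1−ω_c)  ⇒  106ω_c = 79  ⇒  ω_c = 79/106
  ⇒ ω_c²/ω_r² = 79/106
Coupling ω_r² = ω_c¹ ⇒ overall = 39/112 × 79/106 = 3081/11872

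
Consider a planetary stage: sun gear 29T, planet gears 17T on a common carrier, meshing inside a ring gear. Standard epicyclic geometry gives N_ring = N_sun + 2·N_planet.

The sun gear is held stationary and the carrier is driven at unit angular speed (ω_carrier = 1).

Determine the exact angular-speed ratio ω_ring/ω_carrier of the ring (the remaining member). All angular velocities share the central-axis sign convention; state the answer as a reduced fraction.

92/63

N_ring = 29 + 2·17 = 63
29(ω_s−ω_c) = −63(ω_r−ω_c),  ω_s=0, ω_c=1
ω_r = 1 − (29/63)(0−1) = 92/63
ω_r/ω_c = 92/63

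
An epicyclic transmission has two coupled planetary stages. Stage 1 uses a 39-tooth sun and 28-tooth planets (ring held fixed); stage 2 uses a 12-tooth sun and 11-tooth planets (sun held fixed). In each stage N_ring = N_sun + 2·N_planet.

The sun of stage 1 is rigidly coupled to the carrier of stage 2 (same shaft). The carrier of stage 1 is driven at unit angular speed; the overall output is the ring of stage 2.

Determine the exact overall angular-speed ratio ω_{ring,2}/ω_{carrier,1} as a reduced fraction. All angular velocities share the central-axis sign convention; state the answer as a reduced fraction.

Stage 1: N_ring = 39 + 2·28 = 95
Stage 1: 39(ω_s−ω_c) = −95(ω_r−ω_c),  ω_r=0, ω_c=1
Stage 1: ω_s = 1 − (95/39)(0−1) = 134/39
  ⇒ ω_s¹/ω_c¹ = 134/39
Stage 2: N_ring = 12 + 2·11 = 34
Stage 2: 12(ω_s−ω_c) = −34(ω_r−ω_c),  ω_s=0, ω_c=1
Stage 2: ω_r = 1 − (12/34)(0−1) = 23/17
  ⇒ ω_r²/ω_c² = 23/17
Coupling ω_c² = ω_s¹ ⇒ overall = 134/39 × 23/17 = 3082/663

3082/663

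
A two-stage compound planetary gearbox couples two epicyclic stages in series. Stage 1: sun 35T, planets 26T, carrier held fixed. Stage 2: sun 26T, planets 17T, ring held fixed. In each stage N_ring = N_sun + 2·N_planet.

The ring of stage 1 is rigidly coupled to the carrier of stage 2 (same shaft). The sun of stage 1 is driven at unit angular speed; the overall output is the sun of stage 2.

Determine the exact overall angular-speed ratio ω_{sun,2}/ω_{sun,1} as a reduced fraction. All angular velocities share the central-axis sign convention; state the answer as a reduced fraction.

-1505/1131

Stage 1: N_ring = 35 + 2·26 = 87
Stage 1: 35(ω_s−ω_c) = −87(ω_r−ω_c),  ω_c=0, ω_s=1
Stage 1: ω_r = 0 − (35/87)(1−0) = -35/87
  ⇒ ω_r¹/ω_s¹ = -35/87
Stage 2: N_ring = 26 + 2·17 = 60
Stage 2: 26(ω_s−ω_c) = −60(ω_r−ω_c),  ω_r=0, ω_c=1
Stage 2: ω_s = 1 − (60/26)(0−1) = 43/13
  ⇒ ω_s²/ω_c² = 43/13
Coupling ω_c² = ω_r¹ ⇒ overall = -35/87 × 43/13 = -1505/1131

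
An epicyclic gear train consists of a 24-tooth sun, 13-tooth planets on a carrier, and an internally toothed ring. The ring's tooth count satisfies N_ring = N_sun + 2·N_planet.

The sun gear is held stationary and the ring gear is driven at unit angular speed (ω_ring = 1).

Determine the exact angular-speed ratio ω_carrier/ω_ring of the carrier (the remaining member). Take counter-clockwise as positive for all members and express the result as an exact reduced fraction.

N_ring = 24 + 2·13 = 50
24(ω_s−ω_c) = −50(ω_r−ω_c),  ω_s=0, ω_r=1
24(0−ω_c) = −50(1−ω_c)  ⇒  74ω_c = 50  ⇒  ω_c = 25/37
ω_c/ω_r = 25/37

25/37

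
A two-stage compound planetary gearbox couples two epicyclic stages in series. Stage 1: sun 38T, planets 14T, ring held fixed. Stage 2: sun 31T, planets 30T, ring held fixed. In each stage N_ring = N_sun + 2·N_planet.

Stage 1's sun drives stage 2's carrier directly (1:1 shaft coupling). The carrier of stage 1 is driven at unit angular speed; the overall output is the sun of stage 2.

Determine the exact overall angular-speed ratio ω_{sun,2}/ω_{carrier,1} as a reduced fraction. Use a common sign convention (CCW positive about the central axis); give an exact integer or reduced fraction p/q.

Stage 1: N_ring = 38 + 2·14 = 66
Stage 1: 38(ω_s−ω_c) = −66(ω_r−ω_c),  ω_r=0, ω_c=1
Stage 1: ω_s = 1 − (66/38)(0−1) = 52/19
  ⇒ ω_s¹/ω_c¹ = 52/19
Stage 2: N_ring = 31 + 2·30 = 91
Stage 2: 31(ω_s−ω_c) = −91(ω_r−ω_c),  ω_r=0, ω_c=1
Stage 2: ω_s = 1 − (91/31)(0−1) = 122/31
  ⇒ ω_s²/ω_c² = 122/31
Coupling ω_c² = ω_s¹ ⇒ overall = 52/19 × 122/31 = 6344/589

6344/589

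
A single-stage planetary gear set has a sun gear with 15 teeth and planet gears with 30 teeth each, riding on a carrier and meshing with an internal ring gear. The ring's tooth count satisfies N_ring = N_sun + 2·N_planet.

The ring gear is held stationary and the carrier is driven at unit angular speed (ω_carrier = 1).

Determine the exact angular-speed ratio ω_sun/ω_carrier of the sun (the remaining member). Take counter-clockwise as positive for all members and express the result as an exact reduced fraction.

N_ring = 15 + 2·30 = 75
15(ω_s−ω_c) = −75(ω_r−ω_c),  ω_r=0, ω_c=1
ω_s = 1 − (75/15)(0−1) = 6
ω_s/ω_c = 6

6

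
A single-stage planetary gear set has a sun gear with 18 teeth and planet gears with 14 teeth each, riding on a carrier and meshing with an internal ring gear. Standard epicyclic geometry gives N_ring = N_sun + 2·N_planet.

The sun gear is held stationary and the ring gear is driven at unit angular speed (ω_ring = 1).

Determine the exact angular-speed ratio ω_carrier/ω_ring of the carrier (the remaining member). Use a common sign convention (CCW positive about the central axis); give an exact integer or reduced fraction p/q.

N_ring = 18 + 2·14 = 46
18(ω_s−ω_c) = −46(ω_r−ω_c),  ω_s=0, ω_r=1
18(0−ω_c) = −46(1−ω_c)  ⇒  64ω_c = 46  ⇒  ω_c = 23/32
ω_c/ω_r = 23/32

23/32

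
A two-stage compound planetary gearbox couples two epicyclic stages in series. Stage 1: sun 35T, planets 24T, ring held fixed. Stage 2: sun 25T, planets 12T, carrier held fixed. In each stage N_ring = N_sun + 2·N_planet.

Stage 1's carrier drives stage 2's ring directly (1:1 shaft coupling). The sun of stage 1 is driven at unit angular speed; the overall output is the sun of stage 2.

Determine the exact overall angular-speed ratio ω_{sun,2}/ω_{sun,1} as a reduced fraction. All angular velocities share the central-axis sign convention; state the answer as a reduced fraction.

-343/590

Stage 1: N_ring = 35 + 2·24 = 83
Stage 1: 35(ω_s−ω_c) = −83(ω_r−ω_c),  ω_r=0, ω_s=1
Stage 1: 35(1−ω_c) = −83(0−ω_c)  ⇒  118ω_c = 35  ⇒  ω_c = 35/118
  ⇒ ω_c¹/ω_s¹ = 35/118
Stage 2: N_ring = 25 + 2·12 = 49
Stage 2: 25(ω_s−ω_c) = −49(ω_r−ω_c),  ω_c=0, ω_r=1
Stage 2: ω_s = 0 − (49/25)(1−0) = -49/25
  ⇒ ω_s²/ω_r² = -49/25
Coupling ω_r² = ω_c¹ ⇒ overall = 35/118 × -49/25 = -343/590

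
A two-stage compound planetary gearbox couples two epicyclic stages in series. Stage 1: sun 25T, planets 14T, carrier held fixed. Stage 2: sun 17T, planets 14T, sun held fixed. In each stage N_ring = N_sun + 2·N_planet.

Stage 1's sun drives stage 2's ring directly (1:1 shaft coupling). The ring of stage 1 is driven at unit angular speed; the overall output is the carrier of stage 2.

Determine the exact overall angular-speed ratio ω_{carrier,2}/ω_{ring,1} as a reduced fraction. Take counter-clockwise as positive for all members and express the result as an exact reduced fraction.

Stage 1: N_ring = 25 + 2·14 = 53
Stage 1: 25(ω_s−ω_c) = −53(ω_r−ω_c),  ω_c=0, ω_r=1
Stage 1: ω_s = 0 − (53/25)(1−0) = -53/25
  ⇒ ω_s¹/ω_r¹ = -53/25
Stage 2: N_ring = 17 + 2·14 = 45
Stage 2: 17(ω_s−ω_c) = −45(ω_r−ω_c),  ω_s=0, ω_r=1
Stage 2: 17(0−ω_c) = −45(1−ω_c)  ⇒  62ω_c = 45  ⇒  ω_c = 45/62
  ⇒ ω_c²/ω_r² = 45/62
Coupling ω_r² = ω_s¹ ⇒ overall = -53/25 × 45/62 = -477/310

-477/310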